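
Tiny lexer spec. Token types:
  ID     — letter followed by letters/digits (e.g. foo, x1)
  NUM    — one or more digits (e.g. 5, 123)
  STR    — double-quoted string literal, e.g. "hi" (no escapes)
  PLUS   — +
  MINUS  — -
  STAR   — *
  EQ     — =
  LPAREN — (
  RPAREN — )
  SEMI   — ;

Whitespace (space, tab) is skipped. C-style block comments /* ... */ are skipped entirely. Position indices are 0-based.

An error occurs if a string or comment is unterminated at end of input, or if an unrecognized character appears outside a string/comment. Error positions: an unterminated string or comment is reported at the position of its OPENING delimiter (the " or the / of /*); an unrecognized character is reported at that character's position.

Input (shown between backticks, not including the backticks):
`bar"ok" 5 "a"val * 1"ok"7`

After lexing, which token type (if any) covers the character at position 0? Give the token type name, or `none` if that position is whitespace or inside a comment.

pos=0: emit ID 'bar' (now at pos=3)
pos=3: enter STRING mode
pos=3: emit STR "ok" (now at pos=7)
pos=8: emit NUM '5' (now at pos=9)
pos=10: enter STRING mode
pos=10: emit STR "a" (now at pos=13)
pos=13: emit ID 'val' (now at pos=16)
pos=17: emit STAR '*'
pos=19: emit NUM '1' (now at pos=20)
pos=20: enter STRING mode
pos=20: emit STR "ok" (now at pos=24)
pos=24: emit NUM '7' (now at pos=25)
DONE. 9 tokens: [ID, STR, NUM, STR, ID, STAR, NUM, STR, NUM]
Position 0: char is 'b' -> ID

Answer: ID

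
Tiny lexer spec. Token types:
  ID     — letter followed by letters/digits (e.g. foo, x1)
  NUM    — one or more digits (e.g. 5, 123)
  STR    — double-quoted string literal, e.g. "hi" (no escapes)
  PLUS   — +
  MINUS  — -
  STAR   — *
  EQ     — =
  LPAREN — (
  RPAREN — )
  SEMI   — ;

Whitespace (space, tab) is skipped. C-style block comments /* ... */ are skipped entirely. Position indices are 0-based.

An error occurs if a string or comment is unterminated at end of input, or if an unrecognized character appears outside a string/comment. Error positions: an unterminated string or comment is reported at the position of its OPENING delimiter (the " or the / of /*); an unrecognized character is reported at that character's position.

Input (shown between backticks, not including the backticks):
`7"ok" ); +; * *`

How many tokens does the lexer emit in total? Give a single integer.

pos=0: emit NUM '7' (now at pos=1)
pos=1: enter STRING mode
pos=1: emit STR "ok" (now at pos=5)
pos=6: emit RPAREN ')'
pos=7: emit SEMI ';'
pos=9: emit PLUS '+'
pos=10: emit SEMI ';'
pos=12: emit STAR '*'
pos=14: emit STAR '*'
DONE. 8 tokens: [NUM, STR, RPAREN, SEMI, PLUS, SEMI, STAR, STAR]

Answer: 8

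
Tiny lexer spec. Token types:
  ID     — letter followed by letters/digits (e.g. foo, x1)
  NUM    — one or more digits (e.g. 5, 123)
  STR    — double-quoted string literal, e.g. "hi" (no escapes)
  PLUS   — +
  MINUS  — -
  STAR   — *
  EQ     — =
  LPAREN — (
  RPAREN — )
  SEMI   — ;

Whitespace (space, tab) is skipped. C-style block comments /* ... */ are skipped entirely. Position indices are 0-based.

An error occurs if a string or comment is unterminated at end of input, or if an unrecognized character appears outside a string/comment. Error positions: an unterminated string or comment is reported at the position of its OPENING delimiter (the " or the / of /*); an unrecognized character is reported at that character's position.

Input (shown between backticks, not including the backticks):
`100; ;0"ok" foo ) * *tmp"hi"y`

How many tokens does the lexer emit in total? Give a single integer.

pos=0: emit NUM '100' (now at pos=3)
pos=3: emit SEMI ';'
pos=5: emit SEMI ';'
pos=6: emit NUM '0' (now at pos=7)
pos=7: enter STRING mode
pos=7: emit STR "ok" (now at pos=11)
pos=12: emit ID 'foo' (now at pos=15)
pos=16: emit RPAREN ')'
pos=18: emit STAR '*'
pos=20: emit STAR '*'
pos=21: emit ID 'tmp' (now at pos=24)
pos=24: enter STRING mode
pos=24: emit STR "hi" (now at pos=28)
pos=28: emit ID 'y' (now at pos=29)
DONE. 12 tokens: [NUM, SEMI, SEMI, NUM, STR, ID, RPAREN, STAR, STAR, ID, STR, ID]

Answer: 12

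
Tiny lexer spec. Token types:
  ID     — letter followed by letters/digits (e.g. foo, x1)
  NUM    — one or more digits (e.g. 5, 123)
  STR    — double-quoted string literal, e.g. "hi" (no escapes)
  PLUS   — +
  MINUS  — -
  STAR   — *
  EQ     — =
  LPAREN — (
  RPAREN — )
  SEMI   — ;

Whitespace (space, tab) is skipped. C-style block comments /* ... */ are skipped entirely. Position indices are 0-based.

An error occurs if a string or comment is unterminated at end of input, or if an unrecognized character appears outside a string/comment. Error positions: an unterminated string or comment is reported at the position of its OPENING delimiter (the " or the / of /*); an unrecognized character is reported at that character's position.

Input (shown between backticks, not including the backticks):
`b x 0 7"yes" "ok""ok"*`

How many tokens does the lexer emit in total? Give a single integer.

Answer: 8

Derivation:
pos=0: emit ID 'b' (now at pos=1)
pos=2: emit ID 'x' (now at pos=3)
pos=4: emit NUM '0' (now at pos=5)
pos=6: emit NUM '7' (now at pos=7)
pos=7: enter STRING mode
pos=7: emit STR "yes" (now at pos=12)
pos=13: enter STRING mode
pos=13: emit STR "ok" (now at pos=17)
pos=17: enter STRING mode
pos=17: emit STR "ok" (now at pos=21)
pos=21: emit STAR '*'
DONE. 8 tokens: [ID, ID, NUM, NUM, STR, STR, STR, STAR]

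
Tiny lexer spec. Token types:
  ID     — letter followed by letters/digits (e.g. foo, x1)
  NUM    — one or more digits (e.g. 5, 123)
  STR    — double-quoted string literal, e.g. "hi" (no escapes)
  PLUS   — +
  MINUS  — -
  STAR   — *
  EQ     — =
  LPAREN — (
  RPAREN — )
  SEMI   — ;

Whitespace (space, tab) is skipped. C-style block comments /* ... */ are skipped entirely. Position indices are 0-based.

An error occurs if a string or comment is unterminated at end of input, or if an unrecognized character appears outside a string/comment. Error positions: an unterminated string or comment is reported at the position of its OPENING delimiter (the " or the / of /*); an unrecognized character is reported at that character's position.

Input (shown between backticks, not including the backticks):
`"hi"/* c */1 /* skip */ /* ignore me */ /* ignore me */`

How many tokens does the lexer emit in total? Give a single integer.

pos=0: enter STRING mode
pos=0: emit STR "hi" (now at pos=4)
pos=4: enter COMMENT mode (saw '/*')
exit COMMENT mode (now at pos=11)
pos=11: emit NUM '1' (now at pos=12)
pos=13: enter COMMENT mode (saw '/*')
exit COMMENT mode (now at pos=23)
pos=24: enter COMMENT mode (saw '/*')
exit COMMENT mode (now at pos=39)
pos=40: enter COMMENT mode (saw '/*')
exit COMMENT mode (now at pos=55)
DONE. 2 tokens: [STR, NUM]

Answer: 2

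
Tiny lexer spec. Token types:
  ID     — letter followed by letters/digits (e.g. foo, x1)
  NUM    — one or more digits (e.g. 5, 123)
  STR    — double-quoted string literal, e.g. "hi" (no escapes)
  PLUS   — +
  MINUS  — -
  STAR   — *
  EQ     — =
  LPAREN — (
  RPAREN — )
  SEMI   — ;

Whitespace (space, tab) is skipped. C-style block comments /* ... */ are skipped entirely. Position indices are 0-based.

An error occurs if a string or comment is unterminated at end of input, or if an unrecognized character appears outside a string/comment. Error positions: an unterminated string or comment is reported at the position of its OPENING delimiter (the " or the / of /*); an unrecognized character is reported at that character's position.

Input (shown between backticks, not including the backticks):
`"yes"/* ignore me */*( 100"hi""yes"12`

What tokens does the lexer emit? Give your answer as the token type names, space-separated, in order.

Answer: STR STAR LPAREN NUM STR STR NUM

Derivation:
pos=0: enter STRING mode
pos=0: emit STR "yes" (now at pos=5)
pos=5: enter COMMENT mode (saw '/*')
exit COMMENT mode (now at pos=20)
pos=20: emit STAR '*'
pos=21: emit LPAREN '('
pos=23: emit NUM '100' (now at pos=26)
pos=26: enter STRING mode
pos=26: emit STR "hi" (now at pos=30)
pos=30: enter STRING mode
pos=30: emit STR "yes" (now at pos=35)
pos=35: emit NUM '12' (now at pos=37)
DONE. 7 tokens: [STR, STAR, LPAREN, NUM, STR, STR, NUM]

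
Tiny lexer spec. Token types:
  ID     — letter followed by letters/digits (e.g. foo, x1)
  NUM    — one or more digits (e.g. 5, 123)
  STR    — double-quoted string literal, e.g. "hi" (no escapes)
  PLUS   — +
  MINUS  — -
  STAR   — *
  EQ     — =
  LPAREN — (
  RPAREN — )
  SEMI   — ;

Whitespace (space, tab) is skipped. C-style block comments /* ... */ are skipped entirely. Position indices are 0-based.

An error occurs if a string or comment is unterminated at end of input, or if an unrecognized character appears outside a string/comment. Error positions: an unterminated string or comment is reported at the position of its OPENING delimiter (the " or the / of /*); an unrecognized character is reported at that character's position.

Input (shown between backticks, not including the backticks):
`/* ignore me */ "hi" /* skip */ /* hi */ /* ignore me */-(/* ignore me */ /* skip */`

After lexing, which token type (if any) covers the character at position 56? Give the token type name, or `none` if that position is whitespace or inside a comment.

Answer: MINUS

Derivation:
pos=0: enter COMMENT mode (saw '/*')
exit COMMENT mode (now at pos=15)
pos=16: enter STRING mode
pos=16: emit STR "hi" (now at pos=20)
pos=21: enter COMMENT mode (saw '/*')
exit COMMENT mode (now at pos=31)
pos=32: enter COMMENT mode (saw '/*')
exit COMMENT mode (now at pos=40)
pos=41: enter COMMENT mode (saw '/*')
exit COMMENT mode (now at pos=56)
pos=56: emit MINUS '-'
pos=57: emit LPAREN '('
pos=58: enter COMMENT mode (saw '/*')
exit COMMENT mode (now at pos=73)
pos=74: enter COMMENT mode (saw '/*')
exit COMMENT mode (now at pos=84)
DONE. 3 tokens: [STR, MINUS, LPAREN]
Position 56: char is '-' -> MINUS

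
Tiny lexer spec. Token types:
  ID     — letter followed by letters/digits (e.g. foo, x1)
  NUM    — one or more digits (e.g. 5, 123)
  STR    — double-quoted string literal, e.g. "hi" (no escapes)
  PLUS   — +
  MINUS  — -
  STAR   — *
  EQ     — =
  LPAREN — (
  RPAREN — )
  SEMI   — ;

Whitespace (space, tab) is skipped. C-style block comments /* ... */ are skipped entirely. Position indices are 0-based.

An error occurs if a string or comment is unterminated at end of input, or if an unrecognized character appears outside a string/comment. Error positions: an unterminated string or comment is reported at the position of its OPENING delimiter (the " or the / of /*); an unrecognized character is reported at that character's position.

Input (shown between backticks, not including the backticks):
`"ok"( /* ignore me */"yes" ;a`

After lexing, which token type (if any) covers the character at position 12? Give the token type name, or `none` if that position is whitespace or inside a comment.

Answer: none

Derivation:
pos=0: enter STRING mode
pos=0: emit STR "ok" (now at pos=4)
pos=4: emit LPAREN '('
pos=6: enter COMMENT mode (saw '/*')
exit COMMENT mode (now at pos=21)
pos=21: enter STRING mode
pos=21: emit STR "yes" (now at pos=26)
pos=27: emit SEMI ';'
pos=28: emit ID 'a' (now at pos=29)
DONE. 5 tokens: [STR, LPAREN, STR, SEMI, ID]
Position 12: char is 'o' -> none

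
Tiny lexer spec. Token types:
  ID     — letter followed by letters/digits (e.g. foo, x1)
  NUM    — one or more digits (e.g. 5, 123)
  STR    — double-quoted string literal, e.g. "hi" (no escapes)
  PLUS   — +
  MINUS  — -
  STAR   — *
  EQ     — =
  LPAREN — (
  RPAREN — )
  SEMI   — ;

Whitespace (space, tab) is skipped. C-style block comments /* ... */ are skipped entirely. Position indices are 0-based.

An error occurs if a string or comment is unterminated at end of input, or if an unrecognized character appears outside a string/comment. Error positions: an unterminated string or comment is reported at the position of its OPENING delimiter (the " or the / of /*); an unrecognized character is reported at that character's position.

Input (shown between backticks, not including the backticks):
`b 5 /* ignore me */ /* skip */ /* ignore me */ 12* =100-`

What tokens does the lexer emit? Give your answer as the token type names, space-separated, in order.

pos=0: emit ID 'b' (now at pos=1)
pos=2: emit NUM '5' (now at pos=3)
pos=4: enter COMMENT mode (saw '/*')
exit COMMENT mode (now at pos=19)
pos=20: enter COMMENT mode (saw '/*')
exit COMMENT mode (now at pos=30)
pos=31: enter COMMENT mode (saw '/*')
exit COMMENT mode (now at pos=46)
pos=47: emit NUM '12' (now at pos=49)
pos=49: emit STAR '*'
pos=51: emit EQ '='
pos=52: emit NUM '100' (now at pos=55)
pos=55: emit MINUS '-'
DONE. 7 tokens: [ID, NUM, NUM, STAR, EQ, NUM, MINUS]

Answer: ID NUM NUM STAR EQ NUM MINUS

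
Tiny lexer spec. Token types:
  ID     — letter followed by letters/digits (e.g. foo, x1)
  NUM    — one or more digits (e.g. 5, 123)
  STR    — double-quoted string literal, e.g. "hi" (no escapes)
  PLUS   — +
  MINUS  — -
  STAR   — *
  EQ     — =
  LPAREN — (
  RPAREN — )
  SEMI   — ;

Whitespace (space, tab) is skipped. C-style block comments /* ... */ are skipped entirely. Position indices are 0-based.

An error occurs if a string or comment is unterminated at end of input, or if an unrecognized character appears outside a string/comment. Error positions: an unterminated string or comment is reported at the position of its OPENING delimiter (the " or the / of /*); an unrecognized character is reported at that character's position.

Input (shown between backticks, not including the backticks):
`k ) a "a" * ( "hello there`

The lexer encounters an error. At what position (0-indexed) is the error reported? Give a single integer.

Answer: 14

Derivation:
pos=0: emit ID 'k' (now at pos=1)
pos=2: emit RPAREN ')'
pos=4: emit ID 'a' (now at pos=5)
pos=6: enter STRING mode
pos=6: emit STR "a" (now at pos=9)
pos=10: emit STAR '*'
pos=12: emit LPAREN '('
pos=14: enter STRING mode
pos=14: ERROR — unterminated string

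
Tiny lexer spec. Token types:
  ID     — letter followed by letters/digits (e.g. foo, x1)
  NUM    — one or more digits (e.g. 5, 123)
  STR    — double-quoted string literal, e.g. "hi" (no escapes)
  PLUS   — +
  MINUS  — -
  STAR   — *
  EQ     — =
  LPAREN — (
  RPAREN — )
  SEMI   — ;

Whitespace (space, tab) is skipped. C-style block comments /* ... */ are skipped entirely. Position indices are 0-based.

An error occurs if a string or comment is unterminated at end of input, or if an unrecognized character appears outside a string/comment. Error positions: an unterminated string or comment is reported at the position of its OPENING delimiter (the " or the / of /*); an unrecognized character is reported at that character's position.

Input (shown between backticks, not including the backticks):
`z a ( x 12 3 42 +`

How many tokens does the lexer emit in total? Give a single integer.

pos=0: emit ID 'z' (now at pos=1)
pos=2: emit ID 'a' (now at pos=3)
pos=4: emit LPAREN '('
pos=6: emit ID 'x' (now at pos=7)
pos=8: emit NUM '12' (now at pos=10)
pos=11: emit NUM '3' (now at pos=12)
pos=13: emit NUM '42' (now at pos=15)
pos=16: emit PLUS '+'
DONE. 8 tokens: [ID, ID, LPAREN, ID, NUM, NUM, NUM, PLUS]

Answer: 8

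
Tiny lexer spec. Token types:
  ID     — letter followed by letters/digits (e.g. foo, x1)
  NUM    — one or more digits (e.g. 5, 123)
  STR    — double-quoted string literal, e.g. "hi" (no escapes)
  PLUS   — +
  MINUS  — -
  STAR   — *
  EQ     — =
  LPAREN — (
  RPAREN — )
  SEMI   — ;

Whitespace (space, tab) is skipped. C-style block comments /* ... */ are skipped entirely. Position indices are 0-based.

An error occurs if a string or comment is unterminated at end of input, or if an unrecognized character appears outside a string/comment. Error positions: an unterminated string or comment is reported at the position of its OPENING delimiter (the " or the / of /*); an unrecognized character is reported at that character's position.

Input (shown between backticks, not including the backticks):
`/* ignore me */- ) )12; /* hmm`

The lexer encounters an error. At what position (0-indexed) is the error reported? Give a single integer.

Answer: 24

Derivation:
pos=0: enter COMMENT mode (saw '/*')
exit COMMENT mode (now at pos=15)
pos=15: emit MINUS '-'
pos=17: emit RPAREN ')'
pos=19: emit RPAREN ')'
pos=20: emit NUM '12' (now at pos=22)
pos=22: emit SEMI ';'
pos=24: enter COMMENT mode (saw '/*')
pos=24: ERROR — unterminated comment (reached EOF)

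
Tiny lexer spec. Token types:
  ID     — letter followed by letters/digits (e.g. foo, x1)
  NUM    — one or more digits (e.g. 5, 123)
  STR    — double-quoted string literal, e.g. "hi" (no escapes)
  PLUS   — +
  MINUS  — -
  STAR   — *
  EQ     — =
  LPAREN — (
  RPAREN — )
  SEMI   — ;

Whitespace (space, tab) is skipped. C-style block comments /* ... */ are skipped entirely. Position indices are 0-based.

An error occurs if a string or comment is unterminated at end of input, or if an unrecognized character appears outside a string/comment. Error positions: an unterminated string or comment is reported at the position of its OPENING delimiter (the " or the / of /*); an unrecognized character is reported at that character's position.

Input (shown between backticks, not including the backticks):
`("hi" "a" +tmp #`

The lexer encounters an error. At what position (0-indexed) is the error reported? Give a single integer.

pos=0: emit LPAREN '('
pos=1: enter STRING mode
pos=1: emit STR "hi" (now at pos=5)
pos=6: enter STRING mode
pos=6: emit STR "a" (now at pos=9)
pos=10: emit PLUS '+'
pos=11: emit ID 'tmp' (now at pos=14)
pos=15: ERROR — unrecognized char '#'

Answer: 15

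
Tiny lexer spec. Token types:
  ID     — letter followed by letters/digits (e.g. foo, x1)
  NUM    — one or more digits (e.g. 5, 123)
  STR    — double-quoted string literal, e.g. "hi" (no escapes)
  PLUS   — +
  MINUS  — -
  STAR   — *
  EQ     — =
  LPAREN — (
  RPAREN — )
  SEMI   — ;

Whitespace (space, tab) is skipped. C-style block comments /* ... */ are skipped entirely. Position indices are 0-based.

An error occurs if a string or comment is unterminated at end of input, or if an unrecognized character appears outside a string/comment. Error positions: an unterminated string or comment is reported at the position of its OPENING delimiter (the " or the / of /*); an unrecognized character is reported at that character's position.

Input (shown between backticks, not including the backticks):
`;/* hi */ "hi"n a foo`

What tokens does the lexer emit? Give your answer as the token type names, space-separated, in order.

pos=0: emit SEMI ';'
pos=1: enter COMMENT mode (saw '/*')
exit COMMENT mode (now at pos=9)
pos=10: enter STRING mode
pos=10: emit STR "hi" (now at pos=14)
pos=14: emit ID 'n' (now at pos=15)
pos=16: emit ID 'a' (now at pos=17)
pos=18: emit ID 'foo' (now at pos=21)
DONE. 5 tokens: [SEMI, STR, ID, ID, ID]

Answer: SEMI STR ID ID ID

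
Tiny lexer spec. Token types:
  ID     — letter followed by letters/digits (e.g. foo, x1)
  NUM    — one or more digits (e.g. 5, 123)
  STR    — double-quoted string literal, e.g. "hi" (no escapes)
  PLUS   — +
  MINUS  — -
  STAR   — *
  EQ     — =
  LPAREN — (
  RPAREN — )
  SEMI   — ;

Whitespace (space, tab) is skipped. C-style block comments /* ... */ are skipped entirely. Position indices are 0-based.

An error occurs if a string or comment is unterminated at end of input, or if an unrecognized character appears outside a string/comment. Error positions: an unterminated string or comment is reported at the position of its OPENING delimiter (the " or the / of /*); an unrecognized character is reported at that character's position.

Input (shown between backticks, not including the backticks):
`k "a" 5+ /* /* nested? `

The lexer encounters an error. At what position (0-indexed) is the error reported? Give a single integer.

Answer: 9

Derivation:
pos=0: emit ID 'k' (now at pos=1)
pos=2: enter STRING mode
pos=2: emit STR "a" (now at pos=5)
pos=6: emit NUM '5' (now at pos=7)
pos=7: emit PLUS '+'
pos=9: enter COMMENT mode (saw '/*')
pos=9: ERROR — unterminated comment (reached EOF)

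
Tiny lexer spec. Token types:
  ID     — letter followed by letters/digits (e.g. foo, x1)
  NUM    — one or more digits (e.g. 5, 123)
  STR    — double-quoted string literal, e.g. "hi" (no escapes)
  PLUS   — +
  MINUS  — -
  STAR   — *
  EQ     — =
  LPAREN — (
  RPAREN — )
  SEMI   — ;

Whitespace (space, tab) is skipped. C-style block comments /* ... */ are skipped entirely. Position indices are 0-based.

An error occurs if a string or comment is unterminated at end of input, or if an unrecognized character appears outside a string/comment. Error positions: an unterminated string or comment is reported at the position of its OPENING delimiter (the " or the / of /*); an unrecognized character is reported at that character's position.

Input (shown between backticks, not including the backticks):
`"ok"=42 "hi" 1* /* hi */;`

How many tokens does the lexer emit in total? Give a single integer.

pos=0: enter STRING mode
pos=0: emit STR "ok" (now at pos=4)
pos=4: emit EQ '='
pos=5: emit NUM '42' (now at pos=7)
pos=8: enter STRING mode
pos=8: emit STR "hi" (now at pos=12)
pos=13: emit NUM '1' (now at pos=14)
pos=14: emit STAR '*'
pos=16: enter COMMENT mode (saw '/*')
exit COMMENT mode (now at pos=24)
pos=24: emit SEMI ';'
DONE. 7 tokens: [STR, EQ, NUM, STR, NUM, STAR, SEMI]

Answer: 7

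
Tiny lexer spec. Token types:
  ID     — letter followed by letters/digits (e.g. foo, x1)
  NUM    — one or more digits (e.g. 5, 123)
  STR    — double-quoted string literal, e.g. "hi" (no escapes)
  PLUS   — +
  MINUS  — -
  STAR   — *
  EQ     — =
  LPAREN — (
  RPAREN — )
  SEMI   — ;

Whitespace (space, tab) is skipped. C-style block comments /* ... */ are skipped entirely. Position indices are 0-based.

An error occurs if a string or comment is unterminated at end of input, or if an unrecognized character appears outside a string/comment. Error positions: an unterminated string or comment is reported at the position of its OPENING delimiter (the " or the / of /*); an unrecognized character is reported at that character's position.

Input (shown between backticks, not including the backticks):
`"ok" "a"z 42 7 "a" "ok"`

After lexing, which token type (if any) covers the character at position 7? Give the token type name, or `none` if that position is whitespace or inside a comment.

pos=0: enter STRING mode
pos=0: emit STR "ok" (now at pos=4)
pos=5: enter STRING mode
pos=5: emit STR "a" (now at pos=8)
pos=8: emit ID 'z' (now at pos=9)
pos=10: emit NUM '42' (now at pos=12)
pos=13: emit NUM '7' (now at pos=14)
pos=15: enter STRING mode
pos=15: emit STR "a" (now at pos=18)
pos=19: enter STRING mode
pos=19: emit STR "ok" (now at pos=23)
DONE. 7 tokens: [STR, STR, ID, NUM, NUM, STR, STR]
Position 7: char is '"' -> STR

Answer: STR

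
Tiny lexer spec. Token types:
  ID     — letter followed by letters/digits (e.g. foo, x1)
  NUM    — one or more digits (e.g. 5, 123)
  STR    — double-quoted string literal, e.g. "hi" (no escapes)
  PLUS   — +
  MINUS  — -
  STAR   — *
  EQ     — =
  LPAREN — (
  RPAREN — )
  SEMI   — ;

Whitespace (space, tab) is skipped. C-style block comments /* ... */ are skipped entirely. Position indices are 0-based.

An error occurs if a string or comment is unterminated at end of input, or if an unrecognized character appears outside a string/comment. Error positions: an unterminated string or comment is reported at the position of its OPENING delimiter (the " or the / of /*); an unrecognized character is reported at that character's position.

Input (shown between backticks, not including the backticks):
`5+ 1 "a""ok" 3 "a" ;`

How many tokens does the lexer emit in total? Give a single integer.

pos=0: emit NUM '5' (now at pos=1)
pos=1: emit PLUS '+'
pos=3: emit NUM '1' (now at pos=4)
pos=5: enter STRING mode
pos=5: emit STR "a" (now at pos=8)
pos=8: enter STRING mode
pos=8: emit STR "ok" (now at pos=12)
pos=13: emit NUM '3' (now at pos=14)
pos=15: enter STRING mode
pos=15: emit STR "a" (now at pos=18)
pos=19: emit SEMI ';'
DONE. 8 tokens: [NUM, PLUS, NUM, STR, STR, NUM, STR, SEMI]

Answer: 8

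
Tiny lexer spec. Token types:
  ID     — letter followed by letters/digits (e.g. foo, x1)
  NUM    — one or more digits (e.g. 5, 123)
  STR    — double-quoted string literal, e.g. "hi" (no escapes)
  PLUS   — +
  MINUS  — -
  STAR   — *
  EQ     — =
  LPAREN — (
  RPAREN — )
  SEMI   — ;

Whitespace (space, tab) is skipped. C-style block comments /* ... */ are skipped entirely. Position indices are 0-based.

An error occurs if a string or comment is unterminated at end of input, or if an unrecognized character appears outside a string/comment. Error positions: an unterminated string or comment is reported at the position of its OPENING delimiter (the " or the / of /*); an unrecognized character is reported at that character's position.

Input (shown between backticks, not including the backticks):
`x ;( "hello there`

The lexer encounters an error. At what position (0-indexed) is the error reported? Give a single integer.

Answer: 5

Derivation:
pos=0: emit ID 'x' (now at pos=1)
pos=2: emit SEMI ';'
pos=3: emit LPAREN '('
pos=5: enter STRING mode
pos=5: ERROR — unterminated string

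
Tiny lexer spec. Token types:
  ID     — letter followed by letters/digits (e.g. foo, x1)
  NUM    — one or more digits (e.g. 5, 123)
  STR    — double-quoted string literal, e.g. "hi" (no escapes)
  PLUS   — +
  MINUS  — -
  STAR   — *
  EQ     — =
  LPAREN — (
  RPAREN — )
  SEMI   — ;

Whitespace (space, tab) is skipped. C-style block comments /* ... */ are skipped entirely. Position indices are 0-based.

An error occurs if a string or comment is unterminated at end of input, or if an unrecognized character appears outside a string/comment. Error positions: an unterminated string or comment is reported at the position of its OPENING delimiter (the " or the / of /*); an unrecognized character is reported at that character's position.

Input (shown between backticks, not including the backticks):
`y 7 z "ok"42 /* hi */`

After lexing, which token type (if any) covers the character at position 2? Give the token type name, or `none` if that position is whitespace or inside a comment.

pos=0: emit ID 'y' (now at pos=1)
pos=2: emit NUM '7' (now at pos=3)
pos=4: emit ID 'z' (now at pos=5)
pos=6: enter STRING mode
pos=6: emit STR "ok" (now at pos=10)
pos=10: emit NUM '42' (now at pos=12)
pos=13: enter COMMENT mode (saw '/*')
exit COMMENT mode (now at pos=21)
DONE. 5 tokens: [ID, NUM, ID, STR, NUM]
Position 2: char is '7' -> NUM

Answer: NUM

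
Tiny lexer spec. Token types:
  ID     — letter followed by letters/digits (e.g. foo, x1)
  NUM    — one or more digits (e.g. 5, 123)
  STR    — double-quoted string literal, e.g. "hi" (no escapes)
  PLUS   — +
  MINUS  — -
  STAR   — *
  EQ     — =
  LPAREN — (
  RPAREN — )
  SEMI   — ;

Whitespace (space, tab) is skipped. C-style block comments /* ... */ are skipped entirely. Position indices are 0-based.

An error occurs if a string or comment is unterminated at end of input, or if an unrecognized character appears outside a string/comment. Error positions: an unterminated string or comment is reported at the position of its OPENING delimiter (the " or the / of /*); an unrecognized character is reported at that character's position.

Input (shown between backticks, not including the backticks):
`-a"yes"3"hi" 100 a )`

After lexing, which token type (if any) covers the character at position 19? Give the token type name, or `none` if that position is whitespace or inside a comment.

Answer: RPAREN

Derivation:
pos=0: emit MINUS '-'
pos=1: emit ID 'a' (now at pos=2)
pos=2: enter STRING mode
pos=2: emit STR "yes" (now at pos=7)
pos=7: emit NUM '3' (now at pos=8)
pos=8: enter STRING mode
pos=8: emit STR "hi" (now at pos=12)
pos=13: emit NUM '100' (now at pos=16)
pos=17: emit ID 'a' (now at pos=18)
pos=19: emit RPAREN ')'
DONE. 8 tokens: [MINUS, ID, STR, NUM, STR, NUM, ID, RPAREN]
Position 19: char is ')' -> RPAREN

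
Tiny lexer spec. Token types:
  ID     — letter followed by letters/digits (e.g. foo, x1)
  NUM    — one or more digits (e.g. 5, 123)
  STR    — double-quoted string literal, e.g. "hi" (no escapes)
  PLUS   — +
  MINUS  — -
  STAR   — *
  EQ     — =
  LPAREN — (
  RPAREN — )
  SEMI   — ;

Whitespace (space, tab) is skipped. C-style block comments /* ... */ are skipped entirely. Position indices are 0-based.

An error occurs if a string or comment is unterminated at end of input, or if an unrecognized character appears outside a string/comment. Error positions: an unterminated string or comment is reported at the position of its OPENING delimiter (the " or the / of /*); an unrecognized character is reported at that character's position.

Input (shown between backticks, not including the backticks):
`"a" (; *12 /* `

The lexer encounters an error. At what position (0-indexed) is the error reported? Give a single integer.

Answer: 11

Derivation:
pos=0: enter STRING mode
pos=0: emit STR "a" (now at pos=3)
pos=4: emit LPAREN '('
pos=5: emit SEMI ';'
pos=7: emit STAR '*'
pos=8: emit NUM '12' (now at pos=10)
pos=11: enter COMMENT mode (saw '/*')
pos=11: ERROR — unterminated comment (reached EOF)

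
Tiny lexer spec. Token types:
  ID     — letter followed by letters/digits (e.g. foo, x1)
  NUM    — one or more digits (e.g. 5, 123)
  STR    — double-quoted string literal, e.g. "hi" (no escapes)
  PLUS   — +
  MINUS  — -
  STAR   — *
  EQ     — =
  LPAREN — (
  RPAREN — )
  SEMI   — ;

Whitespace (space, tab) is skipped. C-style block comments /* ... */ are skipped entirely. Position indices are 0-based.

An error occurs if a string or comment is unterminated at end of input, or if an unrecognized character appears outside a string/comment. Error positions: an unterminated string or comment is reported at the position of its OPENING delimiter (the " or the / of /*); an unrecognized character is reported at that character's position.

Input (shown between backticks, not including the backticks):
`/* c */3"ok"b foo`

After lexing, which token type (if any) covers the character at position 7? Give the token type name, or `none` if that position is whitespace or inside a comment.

Answer: NUM

Derivation:
pos=0: enter COMMENT mode (saw '/*')
exit COMMENT mode (now at pos=7)
pos=7: emit NUM '3' (now at pos=8)
pos=8: enter STRING mode
pos=8: emit STR "ok" (now at pos=12)
pos=12: emit ID 'b' (now at pos=13)
pos=14: emit ID 'foo' (now at pos=17)
DONE. 4 tokens: [NUM, STR, ID, ID]
Position 7: char is '3' -> NUM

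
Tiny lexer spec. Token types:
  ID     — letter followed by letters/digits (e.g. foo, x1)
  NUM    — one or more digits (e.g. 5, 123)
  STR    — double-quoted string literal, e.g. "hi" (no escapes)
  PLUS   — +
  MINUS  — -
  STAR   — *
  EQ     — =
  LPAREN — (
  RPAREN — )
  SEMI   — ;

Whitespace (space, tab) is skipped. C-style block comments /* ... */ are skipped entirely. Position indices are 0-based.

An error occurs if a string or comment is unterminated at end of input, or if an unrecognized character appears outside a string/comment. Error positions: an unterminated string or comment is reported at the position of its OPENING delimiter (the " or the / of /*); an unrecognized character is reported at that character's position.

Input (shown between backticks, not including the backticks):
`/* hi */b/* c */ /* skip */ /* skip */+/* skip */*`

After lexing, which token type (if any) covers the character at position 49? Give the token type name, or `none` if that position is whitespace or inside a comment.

Answer: STAR

Derivation:
pos=0: enter COMMENT mode (saw '/*')
exit COMMENT mode (now at pos=8)
pos=8: emit ID 'b' (now at pos=9)
pos=9: enter COMMENT mode (saw '/*')
exit COMMENT mode (now at pos=16)
pos=17: enter COMMENT mode (saw '/*')
exit COMMENT mode (now at pos=27)
pos=28: enter COMMENT mode (saw '/*')
exit COMMENT mode (now at pos=38)
pos=38: emit PLUS '+'
pos=39: enter COMMENT mode (saw '/*')
exit COMMENT mode (now at pos=49)
pos=49: emit STAR '*'
DONE. 3 tokens: [ID, PLUS, STAR]
Position 49: char is '*' -> STAR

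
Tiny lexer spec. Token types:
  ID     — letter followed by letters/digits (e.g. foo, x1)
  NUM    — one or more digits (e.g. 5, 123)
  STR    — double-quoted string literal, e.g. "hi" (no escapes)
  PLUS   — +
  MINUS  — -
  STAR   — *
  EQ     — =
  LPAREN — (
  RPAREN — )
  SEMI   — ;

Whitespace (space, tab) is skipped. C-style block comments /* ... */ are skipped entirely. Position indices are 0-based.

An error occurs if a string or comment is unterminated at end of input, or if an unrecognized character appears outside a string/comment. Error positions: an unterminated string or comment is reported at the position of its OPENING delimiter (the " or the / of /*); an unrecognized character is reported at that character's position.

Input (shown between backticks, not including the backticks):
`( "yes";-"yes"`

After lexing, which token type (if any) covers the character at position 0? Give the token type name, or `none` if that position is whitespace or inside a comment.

pos=0: emit LPAREN '('
pos=2: enter STRING mode
pos=2: emit STR "yes" (now at pos=7)
pos=7: emit SEMI ';'
pos=8: emit MINUS '-'
pos=9: enter STRING mode
pos=9: emit STR "yes" (now at pos=14)
DONE. 5 tokens: [LPAREN, STR, SEMI, MINUS, STR]
Position 0: char is '(' -> LPAREN

Answer: LPAREN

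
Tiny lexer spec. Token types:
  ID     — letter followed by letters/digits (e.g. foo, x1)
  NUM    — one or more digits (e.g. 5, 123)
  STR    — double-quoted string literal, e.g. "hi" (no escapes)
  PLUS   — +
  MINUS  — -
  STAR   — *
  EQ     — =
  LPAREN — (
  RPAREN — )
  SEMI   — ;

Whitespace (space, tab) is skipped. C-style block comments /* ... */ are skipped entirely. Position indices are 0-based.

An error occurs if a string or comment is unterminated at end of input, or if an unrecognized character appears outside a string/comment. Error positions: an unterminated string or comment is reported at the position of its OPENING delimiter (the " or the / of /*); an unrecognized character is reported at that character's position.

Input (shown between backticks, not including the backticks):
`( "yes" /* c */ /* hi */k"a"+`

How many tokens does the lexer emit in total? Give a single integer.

pos=0: emit LPAREN '('
pos=2: enter STRING mode
pos=2: emit STR "yes" (now at pos=7)
pos=8: enter COMMENT mode (saw '/*')
exit COMMENT mode (now at pos=15)
pos=16: enter COMMENT mode (saw '/*')
exit COMMENT mode (now at pos=24)
pos=24: emit ID 'k' (now at pos=25)
pos=25: enter STRING mode
pos=25: emit STR "a" (now at pos=28)
pos=28: emit PLUS '+'
DONE. 5 tokens: [LPAREN, STR, ID, STR, PLUS]

Answer: 5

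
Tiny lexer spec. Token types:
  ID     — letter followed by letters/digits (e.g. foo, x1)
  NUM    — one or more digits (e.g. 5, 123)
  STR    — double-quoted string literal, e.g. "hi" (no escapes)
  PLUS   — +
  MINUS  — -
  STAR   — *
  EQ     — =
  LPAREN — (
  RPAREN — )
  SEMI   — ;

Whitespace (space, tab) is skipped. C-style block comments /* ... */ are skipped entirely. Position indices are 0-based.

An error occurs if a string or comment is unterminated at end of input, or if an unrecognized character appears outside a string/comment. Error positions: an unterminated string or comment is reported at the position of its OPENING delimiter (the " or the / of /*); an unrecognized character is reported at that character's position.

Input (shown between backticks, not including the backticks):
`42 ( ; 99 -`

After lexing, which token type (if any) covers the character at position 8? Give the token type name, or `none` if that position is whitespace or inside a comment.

pos=0: emit NUM '42' (now at pos=2)
pos=3: emit LPAREN '('
pos=5: emit SEMI ';'
pos=7: emit NUM '99' (now at pos=9)
pos=10: emit MINUS '-'
DONE. 5 tokens: [NUM, LPAREN, SEMI, NUM, MINUS]
Position 8: char is '9' -> NUM

Answer: NUM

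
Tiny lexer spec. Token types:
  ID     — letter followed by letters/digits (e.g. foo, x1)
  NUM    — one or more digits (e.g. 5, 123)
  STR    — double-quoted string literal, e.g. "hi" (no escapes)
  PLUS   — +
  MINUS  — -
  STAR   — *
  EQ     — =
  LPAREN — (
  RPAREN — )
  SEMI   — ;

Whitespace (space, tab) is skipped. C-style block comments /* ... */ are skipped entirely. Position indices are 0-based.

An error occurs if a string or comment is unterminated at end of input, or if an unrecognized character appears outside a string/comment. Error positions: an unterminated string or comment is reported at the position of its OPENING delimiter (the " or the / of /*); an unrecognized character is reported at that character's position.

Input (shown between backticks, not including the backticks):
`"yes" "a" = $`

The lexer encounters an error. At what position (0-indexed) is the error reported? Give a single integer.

pos=0: enter STRING mode
pos=0: emit STR "yes" (now at pos=5)
pos=6: enter STRING mode
pos=6: emit STR "a" (now at pos=9)
pos=10: emit EQ '='
pos=12: ERROR — unrecognized char '$'

Answer: 12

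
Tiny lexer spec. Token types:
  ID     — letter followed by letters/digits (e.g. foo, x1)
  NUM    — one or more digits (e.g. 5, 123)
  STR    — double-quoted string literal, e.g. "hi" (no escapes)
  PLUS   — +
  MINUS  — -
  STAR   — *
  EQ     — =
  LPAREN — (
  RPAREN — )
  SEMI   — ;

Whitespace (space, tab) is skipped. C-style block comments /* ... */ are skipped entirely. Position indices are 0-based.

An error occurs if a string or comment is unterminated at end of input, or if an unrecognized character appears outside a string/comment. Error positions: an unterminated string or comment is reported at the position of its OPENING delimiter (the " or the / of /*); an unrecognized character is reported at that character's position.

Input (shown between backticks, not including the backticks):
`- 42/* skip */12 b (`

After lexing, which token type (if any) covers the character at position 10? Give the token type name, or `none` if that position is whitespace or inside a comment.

pos=0: emit MINUS '-'
pos=2: emit NUM '42' (now at pos=4)
pos=4: enter COMMENT mode (saw '/*')
exit COMMENT mode (now at pos=14)
pos=14: emit NUM '12' (now at pos=16)
pos=17: emit ID 'b' (now at pos=18)
pos=19: emit LPAREN '('
DONE. 5 tokens: [MINUS, NUM, NUM, ID, LPAREN]
Position 10: char is 'p' -> none

Answer: none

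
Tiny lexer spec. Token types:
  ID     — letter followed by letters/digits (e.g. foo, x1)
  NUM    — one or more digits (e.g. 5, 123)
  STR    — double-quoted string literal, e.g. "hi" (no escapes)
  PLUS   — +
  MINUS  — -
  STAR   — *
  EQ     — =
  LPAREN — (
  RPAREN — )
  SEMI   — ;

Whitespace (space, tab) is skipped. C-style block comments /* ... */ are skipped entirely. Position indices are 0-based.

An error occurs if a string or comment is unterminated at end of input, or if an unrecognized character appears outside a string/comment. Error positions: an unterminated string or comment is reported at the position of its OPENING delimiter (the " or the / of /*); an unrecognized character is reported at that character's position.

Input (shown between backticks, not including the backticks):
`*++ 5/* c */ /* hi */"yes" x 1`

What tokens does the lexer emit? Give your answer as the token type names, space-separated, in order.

Answer: STAR PLUS PLUS NUM STR ID NUM

Derivation:
pos=0: emit STAR '*'
pos=1: emit PLUS '+'
pos=2: emit PLUS '+'
pos=4: emit NUM '5' (now at pos=5)
pos=5: enter COMMENT mode (saw '/*')
exit COMMENT mode (now at pos=12)
pos=13: enter COMMENT mode (saw '/*')
exit COMMENT mode (now at pos=21)
pos=21: enter STRING mode
pos=21: emit STR "yes" (now at pos=26)
pos=27: emit ID 'x' (now at pos=28)
pos=29: emit NUM '1' (now at pos=30)
DONE. 7 tokens: [STAR, PLUS, PLUS, NUM, STR, ID, NUM]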